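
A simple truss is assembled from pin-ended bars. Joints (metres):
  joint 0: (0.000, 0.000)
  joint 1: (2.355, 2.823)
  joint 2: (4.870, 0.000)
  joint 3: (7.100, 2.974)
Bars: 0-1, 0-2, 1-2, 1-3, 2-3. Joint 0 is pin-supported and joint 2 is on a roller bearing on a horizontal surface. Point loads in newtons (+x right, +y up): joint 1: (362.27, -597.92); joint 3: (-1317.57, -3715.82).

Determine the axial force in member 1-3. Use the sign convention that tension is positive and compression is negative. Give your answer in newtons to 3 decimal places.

N=4 nodes, M=5 members, R=3 reactions → 2N=8, M+R=8
member 0 (0-1): L=3.6763, (cx,cy)=(0.6406,0.7679)
member 1 (0-2): L=4.8700, (cx,cy)=(1.0000,0.0000)
member 2 (1-2): L=3.7808, (cx,cy)=(0.6652,-0.7467)
member 3 (1-3): L=4.7474, (cx,cy)=(0.9995,0.0318)
member 4 (2-3): L=3.7172, (cx,cy)=(0.5999,0.8001)
solve A·x = −loads:
  F[0-1] = +1039.3454 N (tension)
  F[0-2] = -1621.0897 N (compression)
  F[1-2] = -1805.5491 N (compression)
  F[1-3] = +1505.3338 N (tension)
  F[2-3] = -4704.2453 N (compression)
  Rx@0 = +955.3000 N
  Ry@0 = -798.0996 N
  Ry@2 = +5111.8396 N

1505.334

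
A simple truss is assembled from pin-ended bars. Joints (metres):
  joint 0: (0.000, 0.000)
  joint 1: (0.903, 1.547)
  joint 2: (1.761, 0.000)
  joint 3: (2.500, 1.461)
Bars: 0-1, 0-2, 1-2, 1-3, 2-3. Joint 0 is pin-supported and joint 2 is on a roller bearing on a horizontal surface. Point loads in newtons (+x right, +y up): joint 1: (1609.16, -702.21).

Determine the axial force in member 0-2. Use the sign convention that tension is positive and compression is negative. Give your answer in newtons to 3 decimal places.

N=4 nodes, M=5 members, R=3 reactions → 2N=8, M+R=8
member 0 (0-1): L=1.7913, (cx,cy)=(0.5041,0.8636)
member 1 (0-2): L=1.7610, (cx,cy)=(1.0000,0.0000)
member 2 (1-2): L=1.7690, (cx,cy)=(0.4850,-0.8745)
member 3 (1-3): L=1.5993, (cx,cy)=(0.9986,-0.0538)
member 4 (2-3): L=1.6373, (cx,cy)=(0.4514,0.8923)
solve A·x = −loads:
  F[0-1] = +1240.6587 N (tension)
  F[0-2] = +983.7266 N (tension)
  F[1-2] = -2028.2234 N (compression)
  F[1-3] = -0.0000 N (tension)
  F[2-3] = +0.0000 N (tension)
  Rx@0 = -1609.1600 N
  Ry@0 = -1071.4789 N
  Ry@2 = +1773.6889 N

983.727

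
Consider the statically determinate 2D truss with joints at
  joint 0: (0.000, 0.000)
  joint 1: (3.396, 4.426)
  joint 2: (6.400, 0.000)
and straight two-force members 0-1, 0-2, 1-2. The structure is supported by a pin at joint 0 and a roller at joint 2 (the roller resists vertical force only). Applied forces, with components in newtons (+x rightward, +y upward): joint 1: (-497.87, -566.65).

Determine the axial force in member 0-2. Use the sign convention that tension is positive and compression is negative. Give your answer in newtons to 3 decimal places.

N=3 nodes, M=3 members, R=3 reactions → 2N=6, M+R=6
member 0 (0-1): L=5.5787, (cx,cy)=(0.6087,0.7934)
member 1 (0-2): L=6.4000, (cx,cy)=(1.0000,0.0000)
member 2 (1-2): L=5.3492, (cx,cy)=(0.5616,-0.8274)
solve A·x = −loads:
  F[0-1] = -769.2247 N (compression)
  F[0-2] = -29.6121 N (compression)
  F[1-2] = +52.7297 N (tension)
  Rx@0 = +497.8700 N
  Ry@0 = +610.2796 N
  Ry@2 = -43.6296 N

-29.612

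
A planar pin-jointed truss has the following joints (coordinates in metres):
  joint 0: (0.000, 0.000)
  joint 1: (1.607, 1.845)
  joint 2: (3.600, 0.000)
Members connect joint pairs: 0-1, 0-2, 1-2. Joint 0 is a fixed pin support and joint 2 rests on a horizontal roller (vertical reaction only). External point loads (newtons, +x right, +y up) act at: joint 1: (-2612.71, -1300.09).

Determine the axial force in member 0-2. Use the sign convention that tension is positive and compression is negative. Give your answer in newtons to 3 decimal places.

-819.526

N=3 nodes, M=3 members, R=3 reactions → 2N=6, M+R=6
member 0 (0-1): L=2.4467, (cx,cy)=(0.6568,0.7541)
member 1 (0-2): L=3.6000, (cx,cy)=(1.0000,0.0000)
member 2 (1-2): L=2.7159, (cx,cy)=(0.7338,-0.6793)
solve A·x = −loads:
  F[0-1] = -2730.2003 N (compression)
  F[0-2] = -819.5261 N (compression)
  F[1-2] = +1116.7812 N (tension)
  Rx@0 = +2612.7100 N
  Ry@0 = +2058.7581 N
  Ry@2 = -758.6681 N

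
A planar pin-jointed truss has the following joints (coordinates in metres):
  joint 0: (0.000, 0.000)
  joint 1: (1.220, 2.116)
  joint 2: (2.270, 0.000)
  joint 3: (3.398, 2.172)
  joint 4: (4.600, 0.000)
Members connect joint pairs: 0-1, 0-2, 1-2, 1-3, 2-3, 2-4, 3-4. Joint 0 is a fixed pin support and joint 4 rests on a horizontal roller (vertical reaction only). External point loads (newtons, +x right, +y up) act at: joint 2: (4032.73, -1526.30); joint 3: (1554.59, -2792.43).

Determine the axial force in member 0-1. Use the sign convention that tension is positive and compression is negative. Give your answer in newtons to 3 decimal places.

N=5 nodes, M=7 members, R=3 reactions → 2N=10, M+R=10
member 0 (0-1): L=2.4425, (cx,cy)=(0.4995,0.8663)
member 1 (0-2): L=2.2700, (cx,cy)=(1.0000,0.0000)
member 2 (1-2): L=2.3622, (cx,cy)=(0.4445,-0.8958)
member 3 (1-3): L=2.1787, (cx,cy)=(0.9997,0.0257)
member 4 (2-3): L=2.4474, (cx,cy)=(0.4609,0.8875)
member 5 (2-4): L=2.3300, (cx,cy)=(1.0000,0.0000)
member 6 (3-4): L=2.4824, (cx,cy)=(0.4842,-0.8750)
solve A·x = −loads:
  F[0-1] = -887.3623 N (compression)
  F[0-2] = +6030.5452 N (tension)
  F[1-2] = +834.8102 N (tension)
  F[1-3] = -814.5693 N (compression)
  F[2-3] = +877.2202 N (tension)
  F[2-4] = +1964.5885 N (tension)
  F[3-4] = -4057.3424 N (compression)
  Rx@0 = -5587.3200 N
  Ry@0 = +768.7414 N
  Ry@4 = +3549.9886 N

-887.362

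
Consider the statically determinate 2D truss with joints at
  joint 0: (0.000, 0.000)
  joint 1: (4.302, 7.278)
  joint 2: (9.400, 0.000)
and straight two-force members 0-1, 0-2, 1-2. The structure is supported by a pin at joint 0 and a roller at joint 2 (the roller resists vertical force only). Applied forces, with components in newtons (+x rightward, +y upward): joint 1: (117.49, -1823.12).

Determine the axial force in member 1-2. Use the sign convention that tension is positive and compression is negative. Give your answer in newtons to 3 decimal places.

N=3 nodes, M=3 members, R=3 reactions → 2N=6, M+R=6
member 0 (0-1): L=8.4544, (cx,cy)=(0.5088,0.8609)
member 1 (0-2): L=9.4000, (cx,cy)=(1.0000,0.0000)
member 2 (1-2): L=8.8859, (cx,cy)=(0.5737,-0.8191)
solve A·x = −loads:
  F[0-1] = -1042.8975 N (compression)
  F[0-2] = +648.1672 N (tension)
  F[1-2] = -1129.7640 N (compression)
  Rx@0 = -117.4900 N
  Ry@0 = +897.7844 N
  Ry@2 = +925.3356 N

-1129.764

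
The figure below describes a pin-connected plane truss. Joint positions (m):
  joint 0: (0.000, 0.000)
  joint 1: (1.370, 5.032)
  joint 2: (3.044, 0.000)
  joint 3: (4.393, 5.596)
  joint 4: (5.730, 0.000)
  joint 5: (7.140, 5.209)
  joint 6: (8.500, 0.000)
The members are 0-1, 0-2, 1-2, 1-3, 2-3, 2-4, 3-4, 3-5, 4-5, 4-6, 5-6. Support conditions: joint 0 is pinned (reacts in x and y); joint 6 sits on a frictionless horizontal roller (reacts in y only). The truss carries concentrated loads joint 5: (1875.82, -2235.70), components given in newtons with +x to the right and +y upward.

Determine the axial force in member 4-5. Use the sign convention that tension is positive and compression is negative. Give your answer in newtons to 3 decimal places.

N=7 nodes, M=11 members, R=3 reactions → 2N=14, M+R=14
member 0 (0-1): L=5.2152, (cx,cy)=(0.2627,0.9649)
member 1 (0-2): L=3.0440, (cx,cy)=(1.0000,0.0000)
member 2 (1-2): L=5.3031, (cx,cy)=(0.3157,-0.9489)
member 3 (1-3): L=3.0752, (cx,cy)=(0.9830,0.1834)
member 4 (2-3): L=5.7563, (cx,cy)=(0.2344,0.9722)
member 5 (2-4): L=2.6860, (cx,cy)=(1.0000,0.0000)
member 6 (3-4): L=5.7535, (cx,cy)=(0.2324,-0.9726)
member 7 (3-5): L=2.7741, (cx,cy)=(0.9902,-0.1395)
member 8 (4-5): L=5.3965, (cx,cy)=(0.2613,0.9653)
member 9 (4-6): L=2.7700, (cx,cy)=(1.0000,0.0000)
member 10 (5-6): L=5.3836, (cx,cy)=(0.2526,-0.9676)
solve A·x = −loads:
  F[0-1] = +820.6571 N (tension)
  F[0-2] = +1660.2370 N (tension)
  F[1-2] = -745.8224 N (compression)
  F[1-3] = +458.7930 N (tension)
  F[2-3] = +727.9621 N (tension)
  F[2-4] = +1254.2100 N (tension)
  F[3-4] = -935.6525 N (compression)
  F[3-5] = +847.3226 N (tension)
  F[4-5] = +942.7892 N (tension)
  F[4-6] = +790.4487 N (tension)
  F[5-6] = -3129.0214 N (compression)
  Rx@0 = -1875.8200 N
  Ry@0 = -791.8346 N
  Ry@6 = +3027.5346 N

942.789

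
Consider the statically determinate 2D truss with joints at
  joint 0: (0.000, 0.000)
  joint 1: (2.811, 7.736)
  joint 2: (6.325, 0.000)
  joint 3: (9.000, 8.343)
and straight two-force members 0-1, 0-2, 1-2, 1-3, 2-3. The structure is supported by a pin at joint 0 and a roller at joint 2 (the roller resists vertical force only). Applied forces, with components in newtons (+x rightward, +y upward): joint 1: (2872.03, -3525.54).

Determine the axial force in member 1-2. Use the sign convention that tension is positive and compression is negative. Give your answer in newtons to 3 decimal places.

N=4 nodes, M=5 members, R=3 reactions → 2N=8, M+R=8
member 0 (0-1): L=8.2309, (cx,cy)=(0.3415,0.9399)
member 1 (0-2): L=6.3250, (cx,cy)=(1.0000,0.0000)
member 2 (1-2): L=8.4967, (cx,cy)=(0.4136,-0.9105)
member 3 (1-3): L=6.2187, (cx,cy)=(0.9952,0.0976)
member 4 (2-3): L=8.7614, (cx,cy)=(0.3053,0.9523)
solve A·x = −loads:
  F[0-1] = +1653.4495 N (tension)
  F[0-2] = +2307.3461 N (tension)
  F[1-2] = -5579.0623 N (compression)
  F[1-3] = +0.0000 N (tension)
  F[2-3] = -0.0000 N (compression)
  Rx@0 = -2872.0300 N
  Ry@0 = -1554.0358 N
  Ry@2 = +5079.5758 N

-5579.062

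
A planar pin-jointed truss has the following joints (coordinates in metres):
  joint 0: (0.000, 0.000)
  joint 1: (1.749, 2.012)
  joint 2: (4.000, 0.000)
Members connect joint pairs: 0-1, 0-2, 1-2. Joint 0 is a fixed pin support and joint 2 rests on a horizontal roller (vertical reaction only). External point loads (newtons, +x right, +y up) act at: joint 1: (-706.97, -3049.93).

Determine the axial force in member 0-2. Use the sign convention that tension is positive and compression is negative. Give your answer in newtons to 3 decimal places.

N=3 nodes, M=3 members, R=3 reactions → 2N=6, M+R=6
member 0 (0-1): L=2.6659, (cx,cy)=(0.6561,0.7547)
member 1 (0-2): L=4.0000, (cx,cy)=(1.0000,0.0000)
member 2 (1-2): L=3.0191, (cx,cy)=(0.7456,-0.6664)
solve A·x = −loads:
  F[0-1] = -2745.3627 N (compression)
  F[0-2] = +1094.1471 N (tension)
  F[1-2] = -1467.5132 N (compression)
  Rx@0 = +706.9700 N
  Ry@0 = +2071.9540 N
  Ry@2 = +977.9760 N

1094.147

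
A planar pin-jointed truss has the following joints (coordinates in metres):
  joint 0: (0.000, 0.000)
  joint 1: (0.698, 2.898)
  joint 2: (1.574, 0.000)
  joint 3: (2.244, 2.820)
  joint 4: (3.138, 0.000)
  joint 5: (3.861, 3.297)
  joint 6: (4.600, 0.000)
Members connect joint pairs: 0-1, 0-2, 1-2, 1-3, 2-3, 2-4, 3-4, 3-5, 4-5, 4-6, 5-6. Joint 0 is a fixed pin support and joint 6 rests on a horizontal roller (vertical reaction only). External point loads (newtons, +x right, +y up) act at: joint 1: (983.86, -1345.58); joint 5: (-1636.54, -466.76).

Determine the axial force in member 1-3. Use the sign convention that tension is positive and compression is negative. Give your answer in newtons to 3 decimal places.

N=7 nodes, M=11 members, R=3 reactions → 2N=14, M+R=14
member 0 (0-1): L=2.9809, (cx,cy)=(0.2342,0.9722)
member 1 (0-2): L=1.5740, (cx,cy)=(1.0000,0.0000)
member 2 (1-2): L=3.0275, (cx,cy)=(0.2893,-0.9572)
member 3 (1-3): L=1.5480, (cx,cy)=(0.9987,-0.0504)
member 4 (2-3): L=2.8985, (cx,cy)=(0.2312,0.9729)
member 5 (2-4): L=1.5640, (cx,cy)=(1.0000,0.0000)
member 6 (3-4): L=2.9583, (cx,cy)=(0.3022,-0.9532)
member 7 (3-5): L=1.6859, (cx,cy)=(0.9591,0.2829)
member 8 (4-5): L=3.3753, (cx,cy)=(0.2142,0.9768)
member 9 (4-6): L=1.4620, (cx,cy)=(1.0000,0.0000)
member 10 (5-6): L=3.3788, (cx,cy)=(0.2187,-0.9758)
solve A·x = −loads:
  F[0-1] = -1820.1323 N (compression)
  F[0-2] = -226.4787 N (compression)
  F[1-2] = +525.2252 N (tension)
  F[1-3] = -1564.0206 N (compression)
  F[2-3] = -516.7534 N (compression)
  F[2-4] = +44.9435 N (tension)
  F[3-4] = -69.1417 N (compression)
  F[3-5] = -1731.3338 N (compression)
  F[4-5] = +67.4751 N (tension)
  F[4-6] = +9.5957 N (tension)
  F[5-6] = -43.8729 N (compression)
  Rx@0 = +652.6800 N
  Ry@0 = +1769.5293 N
  Ry@6 = +42.8107 N

-1564.021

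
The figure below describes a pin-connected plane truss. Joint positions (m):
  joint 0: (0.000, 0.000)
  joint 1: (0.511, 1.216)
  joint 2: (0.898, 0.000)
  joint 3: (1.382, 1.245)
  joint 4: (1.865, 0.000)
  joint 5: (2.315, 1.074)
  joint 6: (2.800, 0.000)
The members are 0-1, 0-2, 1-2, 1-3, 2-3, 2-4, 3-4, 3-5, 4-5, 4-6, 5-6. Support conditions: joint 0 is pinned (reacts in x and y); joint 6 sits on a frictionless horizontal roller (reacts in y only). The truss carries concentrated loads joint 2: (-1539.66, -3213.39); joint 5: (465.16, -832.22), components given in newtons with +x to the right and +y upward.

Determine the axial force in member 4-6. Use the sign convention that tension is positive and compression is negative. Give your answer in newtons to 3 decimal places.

856.684

N=7 nodes, M=11 members, R=3 reactions → 2N=14, M+R=14
member 0 (0-1): L=1.3190, (cx,cy)=(0.3874,0.9219)
member 1 (0-2): L=0.8980, (cx,cy)=(1.0000,0.0000)
member 2 (1-2): L=1.2761, (cx,cy)=(0.3033,-0.9529)
member 3 (1-3): L=0.8715, (cx,cy)=(0.9994,0.0333)
member 4 (2-3): L=1.3358, (cx,cy)=(0.3623,0.9320)
member 5 (2-4): L=0.9670, (cx,cy)=(1.0000,0.0000)
member 6 (3-4): L=1.3354, (cx,cy)=(0.3617,-0.9323)
member 7 (3-5): L=0.9485, (cx,cy)=(0.9836,-0.1803)
member 8 (4-5): L=1.1645, (cx,cy)=(0.3864,0.9223)
member 9 (4-6): L=0.9350, (cx,cy)=(1.0000,0.0000)
member 10 (5-6): L=1.1784, (cx,cy)=(0.4116,-0.9114)
solve A·x = −loads:
  F[0-1] = -2330.5408 N (compression)
  F[0-2] = -171.6184 N (compression)
  F[1-2] = +2199.8683 N (tension)
  F[1-3] = -1570.9020 N (compression)
  F[2-3] = +1198.5708 N (tension)
  F[2-4] = +1600.9044 N (tension)
  F[3-4] = -989.2395 N (compression)
  F[3-5] = -790.9074 N (compression)
  F[4-5] = +999.9507 N (tension)
  F[4-6] = +856.6842 N (tension)
  F[5-6] = -2081.5335 N (compression)
  Rx@0 = +1074.5000 N
  Ry@0 = +2148.5402 N
  Ry@6 = +1897.0698 N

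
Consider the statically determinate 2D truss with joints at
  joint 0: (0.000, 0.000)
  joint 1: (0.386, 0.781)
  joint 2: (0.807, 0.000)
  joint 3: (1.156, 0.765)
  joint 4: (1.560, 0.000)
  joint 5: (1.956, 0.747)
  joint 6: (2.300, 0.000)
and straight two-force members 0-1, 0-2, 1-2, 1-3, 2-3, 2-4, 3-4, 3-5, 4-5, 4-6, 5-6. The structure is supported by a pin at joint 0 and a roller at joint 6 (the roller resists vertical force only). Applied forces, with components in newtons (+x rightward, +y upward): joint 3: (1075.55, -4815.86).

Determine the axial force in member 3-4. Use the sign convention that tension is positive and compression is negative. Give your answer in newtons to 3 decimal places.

N=7 nodes, M=11 members, R=3 reactions → 2N=14, M+R=14
member 0 (0-1): L=0.8712, (cx,cy)=(0.4431,0.8965)
member 1 (0-2): L=0.8070, (cx,cy)=(1.0000,0.0000)
member 2 (1-2): L=0.8872, (cx,cy)=(0.4745,-0.8803)
member 3 (1-3): L=0.7702, (cx,cy)=(0.9998,-0.0208)
member 4 (2-3): L=0.8408, (cx,cy)=(0.4151,0.9098)
member 5 (2-4): L=0.7530, (cx,cy)=(1.0000,0.0000)
member 6 (3-4): L=0.8651, (cx,cy)=(0.4670,-0.8843)
member 7 (3-5): L=0.8002, (cx,cy)=(0.9997,-0.0225)
member 8 (4-5): L=0.8455, (cx,cy)=(0.4684,0.8835)
member 9 (4-6): L=0.7400, (cx,cy)=(1.0000,0.0000)
member 10 (5-6): L=0.8224, (cx,cy)=(0.4183,-0.9083)
solve A·x = −loads:
  F[0-1] = -2272.9129 N (compression)
  F[0-2] = +2082.6243 N (tension)
  F[1-2] = +2365.0849 N (tension)
  F[1-3] = -2129.7739 N (compression)
  F[2-3] = -2288.2893 N (compression)
  F[2-4] = +4154.6347 N (tension)
  F[3-4] = -3072.6474 N (compression)
  F[3-5] = -2720.4440 N (compression)
  F[4-5] = +3075.2090 N (tension)
  F[4-6] = +1279.3993 N (tension)
  F[5-6] = -3058.6642 N (compression)
  Rx@0 = -1075.5500 N
  Ry@0 = +2037.6296 N
  Ry@6 = +2778.2304 N

-3072.647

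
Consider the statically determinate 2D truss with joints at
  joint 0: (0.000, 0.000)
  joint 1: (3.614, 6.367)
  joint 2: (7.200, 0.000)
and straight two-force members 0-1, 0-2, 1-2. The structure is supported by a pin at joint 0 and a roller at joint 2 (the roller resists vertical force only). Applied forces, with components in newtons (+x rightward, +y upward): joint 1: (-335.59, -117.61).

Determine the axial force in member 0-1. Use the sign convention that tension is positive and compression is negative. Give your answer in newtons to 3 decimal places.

-408.593

N=3 nodes, M=3 members, R=3 reactions → 2N=6, M+R=6
member 0 (0-1): L=7.3212, (cx,cy)=(0.4936,0.8697)
member 1 (0-2): L=7.2000, (cx,cy)=(1.0000,0.0000)
member 2 (1-2): L=7.3074, (cx,cy)=(0.4907,-0.8713)
solve A·x = −loads:
  F[0-1] = -408.5930 N (compression)
  F[0-2] = -133.8937 N (compression)
  F[1-2] = +272.8430 N (tension)
  Rx@0 = +335.5900 N
  Ry@0 = +355.3404 N
  Ry@2 = -237.7304 N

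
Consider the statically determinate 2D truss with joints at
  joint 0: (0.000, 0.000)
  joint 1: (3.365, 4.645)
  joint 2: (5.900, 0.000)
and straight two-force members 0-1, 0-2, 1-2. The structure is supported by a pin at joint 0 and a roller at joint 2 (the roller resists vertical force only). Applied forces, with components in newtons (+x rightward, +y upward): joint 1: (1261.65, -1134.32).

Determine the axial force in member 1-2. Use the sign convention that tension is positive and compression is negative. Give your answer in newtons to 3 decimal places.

-1868.595

N=3 nodes, M=3 members, R=3 reactions → 2N=6, M+R=6
member 0 (0-1): L=5.7358, (cx,cy)=(0.5867,0.8098)
member 1 (0-2): L=5.9000, (cx,cy)=(1.0000,0.0000)
member 2 (1-2): L=5.2917, (cx,cy)=(0.4791,-0.8778)
solve A·x = −loads:
  F[0-1] = +624.7118 N (tension)
  F[0-2] = +895.1519 N (tension)
  F[1-2] = -1868.5952 N (compression)
  Rx@0 = -1261.6500 N
  Ry@0 = -505.9090 N
  Ry@2 = +1640.2290 N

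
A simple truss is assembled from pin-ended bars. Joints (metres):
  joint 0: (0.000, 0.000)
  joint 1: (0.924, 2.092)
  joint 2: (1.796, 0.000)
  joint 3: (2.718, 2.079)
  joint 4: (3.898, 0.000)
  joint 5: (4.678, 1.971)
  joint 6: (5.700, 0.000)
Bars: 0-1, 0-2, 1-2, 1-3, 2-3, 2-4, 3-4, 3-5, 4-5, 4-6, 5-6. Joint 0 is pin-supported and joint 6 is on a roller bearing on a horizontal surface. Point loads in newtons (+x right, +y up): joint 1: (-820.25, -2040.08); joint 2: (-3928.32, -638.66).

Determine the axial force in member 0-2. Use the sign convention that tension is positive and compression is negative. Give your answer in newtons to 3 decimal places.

-3667.400

N=7 nodes, M=11 members, R=3 reactions → 2N=14, M+R=14
member 0 (0-1): L=2.2870, (cx,cy)=(0.4040,0.9147)
member 1 (0-2): L=1.7960, (cx,cy)=(1.0000,0.0000)
member 2 (1-2): L=2.2665, (cx,cy)=(0.3847,-0.9230)
member 3 (1-3): L=1.7940, (cx,cy)=(1.0000,-0.0072)
member 4 (2-3): L=2.2743, (cx,cy)=(0.4054,0.9141)
member 5 (2-4): L=2.1020, (cx,cy)=(1.0000,0.0000)
member 6 (3-4): L=2.3905, (cx,cy)=(0.4936,-0.8697)
member 7 (3-5): L=1.9630, (cx,cy)=(0.9985,-0.0550)
member 8 (4-5): L=2.1197, (cx,cy)=(0.3680,0.9298)
member 9 (4-6): L=1.8020, (cx,cy)=(1.0000,0.0000)
member 10 (5-6): L=2.2202, (cx,cy)=(0.4603,-0.8878)
solve A·x = −loads:
  F[0-1] = -2675.9806 N (compression)
  F[0-2] = -3667.3997 N (compression)
  F[1-2] = +445.1629 N (tension)
  F[1-3] = -432.2040 N (compression)
  F[2-3] = +249.1569 N (tension)
  F[2-4] = +331.1834 N (tension)
  F[3-4] = -252.4049 N (compression)
  F[3-5] = -206.9062 N (compression)
  F[4-5] = +236.0756 N (tension)
  F[4-6] = +119.7236 N (tension)
  F[5-6] = -260.0893 N (compression)
  Rx@0 = +4748.5700 N
  Ry@0 = +2447.8445 N
  Ry@6 = +230.8955 N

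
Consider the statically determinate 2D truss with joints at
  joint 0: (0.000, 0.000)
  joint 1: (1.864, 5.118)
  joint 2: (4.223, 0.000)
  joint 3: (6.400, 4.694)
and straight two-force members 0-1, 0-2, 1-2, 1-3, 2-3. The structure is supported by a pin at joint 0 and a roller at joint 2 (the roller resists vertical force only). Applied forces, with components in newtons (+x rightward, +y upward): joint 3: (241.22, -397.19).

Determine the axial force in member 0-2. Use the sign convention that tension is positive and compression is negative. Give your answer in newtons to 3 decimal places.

68.995

N=4 nodes, M=5 members, R=3 reactions → 2N=8, M+R=8
member 0 (0-1): L=5.4469, (cx,cy)=(0.3422,0.9396)
member 1 (0-2): L=4.2230, (cx,cy)=(1.0000,0.0000)
member 2 (1-2): L=5.6355, (cx,cy)=(0.4186,-0.9082)
member 3 (1-3): L=4.5558, (cx,cy)=(0.9957,-0.0931)
member 4 (2-3): L=5.1743, (cx,cy)=(0.4207,0.9072)
solve A·x = −loads:
  F[0-1] = +503.2656 N (tension)
  F[0-2] = +68.9951 N (tension)
  F[1-2] = -562.6618 N (compression)
  F[1-3] = +409.5308 N (tension)
  F[2-3] = -395.8138 N (compression)
  Rx@0 = -241.2200 N
  Ry@0 = -472.8793 N
  Ry@2 = +870.0693 N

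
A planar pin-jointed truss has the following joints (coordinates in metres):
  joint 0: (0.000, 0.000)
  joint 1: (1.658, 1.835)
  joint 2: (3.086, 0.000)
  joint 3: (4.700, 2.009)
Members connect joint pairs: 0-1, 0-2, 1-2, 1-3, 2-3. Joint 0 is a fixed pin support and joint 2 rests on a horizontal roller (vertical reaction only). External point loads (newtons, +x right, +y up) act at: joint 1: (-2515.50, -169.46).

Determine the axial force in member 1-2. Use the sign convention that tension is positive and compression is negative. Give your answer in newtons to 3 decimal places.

N=4 nodes, M=5 members, R=3 reactions → 2N=8, M+R=8
member 0 (0-1): L=2.4731, (cx,cy)=(0.6704,0.7420)
member 1 (0-2): L=3.0860, (cx,cy)=(1.0000,0.0000)
member 2 (1-2): L=2.3252, (cx,cy)=(0.6141,-0.7892)
member 3 (1-3): L=3.0470, (cx,cy)=(0.9984,0.0571)
member 4 (2-3): L=2.5770, (cx,cy)=(0.6263,0.7796)
solve A·x = −loads:
  F[0-1] = -2121.5821 N (compression)
  F[0-2] = -1093.1584 N (compression)
  F[1-2] = +1779.9563 N (tension)
  F[1-3] = +0.0000 N (tension)
  F[2-3] = +0.0000 N (tension)
  Rx@0 = +2515.5000 N
  Ry@0 = +1574.1839 N
  Ry@2 = -1404.7239 N

1779.956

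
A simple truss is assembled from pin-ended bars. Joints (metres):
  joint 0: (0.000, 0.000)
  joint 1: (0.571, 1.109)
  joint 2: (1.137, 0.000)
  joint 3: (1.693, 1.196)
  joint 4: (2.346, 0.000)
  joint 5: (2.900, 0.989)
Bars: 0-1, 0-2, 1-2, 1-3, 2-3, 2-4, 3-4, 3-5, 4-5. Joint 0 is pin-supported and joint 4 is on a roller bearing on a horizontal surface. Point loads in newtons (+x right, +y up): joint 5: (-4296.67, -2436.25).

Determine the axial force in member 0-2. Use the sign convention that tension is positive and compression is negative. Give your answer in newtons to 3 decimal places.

N=6 nodes, M=9 members, R=3 reactions → 2N=12, M+R=12
member 0 (0-1): L=1.2474, (cx,cy)=(0.4578,0.8891)
member 1 (0-2): L=1.1370, (cx,cy)=(1.0000,0.0000)
member 2 (1-2): L=1.2451, (cx,cy)=(0.4546,-0.8907)
member 3 (1-3): L=1.1254, (cx,cy)=(0.9970,0.0773)
member 4 (2-3): L=1.3189, (cx,cy)=(0.4216,0.9068)
member 5 (2-4): L=1.2090, (cx,cy)=(1.0000,0.0000)
member 6 (3-4): L=1.3627, (cx,cy)=(0.4792,-0.8777)
member 7 (3-5): L=1.2246, (cx,cy)=(0.9856,-0.1690)
member 8 (4-5): L=1.1336, (cx,cy)=(0.4887,0.8724)
solve A·x = −loads:
  F[0-1] = -1390.2440 N (compression)
  F[0-2] = -3660.2655 N (compression)
  F[1-2] = +1281.5822 N (tension)
  F[1-3] = -1222.6547 N (compression)
  F[2-3] = -1258.8283 N (compression)
  F[2-4] = -2547.0068 N (compression)
  F[3-4] = +1930.9460 N (tension)
  F[3-5] = -2714.0492 N (compression)
  F[4-5] = -3318.2698 N (compression)
  Rx@0 = +4296.6700 N
  Ry@0 = +1236.0290 N
  Ry@4 = +1200.2210 N

-3660.266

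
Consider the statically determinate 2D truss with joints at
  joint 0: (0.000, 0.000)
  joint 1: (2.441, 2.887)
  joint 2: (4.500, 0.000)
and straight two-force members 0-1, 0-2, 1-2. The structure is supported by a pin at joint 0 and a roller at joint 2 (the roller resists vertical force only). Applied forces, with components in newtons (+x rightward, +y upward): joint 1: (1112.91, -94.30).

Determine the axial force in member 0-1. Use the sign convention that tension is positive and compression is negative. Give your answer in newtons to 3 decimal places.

878.500

N=3 nodes, M=3 members, R=3 reactions → 2N=6, M+R=6
member 0 (0-1): L=3.7806, (cx,cy)=(0.6457,0.7636)
member 1 (0-2): L=4.5000, (cx,cy)=(1.0000,0.0000)
member 2 (1-2): L=3.5460, (cx,cy)=(0.5807,-0.8142)
solve A·x = −loads:
  F[0-1] = +878.4997 N (tension)
  F[0-2] = +545.7000 N (tension)
  F[1-2] = -939.8069 N (compression)
  Rx@0 = -1112.9100 N
  Ry@0 = -670.8461 N
  Ry@2 = +765.1461 N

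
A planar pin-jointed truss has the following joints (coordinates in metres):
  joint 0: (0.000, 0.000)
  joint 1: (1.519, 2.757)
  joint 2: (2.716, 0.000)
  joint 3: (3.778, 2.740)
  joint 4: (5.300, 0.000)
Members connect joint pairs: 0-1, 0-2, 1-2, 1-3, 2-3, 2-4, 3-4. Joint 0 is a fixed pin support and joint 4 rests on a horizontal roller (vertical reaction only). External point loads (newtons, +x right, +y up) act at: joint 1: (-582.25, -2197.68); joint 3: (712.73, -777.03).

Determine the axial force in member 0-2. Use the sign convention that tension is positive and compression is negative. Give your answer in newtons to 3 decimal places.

1081.091

N=5 nodes, M=7 members, R=3 reactions → 2N=10, M+R=10
member 0 (0-1): L=3.1478, (cx,cy)=(0.4826,0.8759)
member 1 (0-2): L=2.7160, (cx,cy)=(1.0000,0.0000)
member 2 (1-2): L=3.0056, (cx,cy)=(0.3983,-0.9173)
member 3 (1-3): L=2.2591, (cx,cy)=(1.0000,-0.0075)
member 4 (2-3): L=2.9386, (cx,cy)=(0.3614,0.9324)
member 5 (2-4): L=2.5840, (cx,cy)=(1.0000,0.0000)
member 6 (3-4): L=3.1343, (cx,cy)=(0.4856,-0.8742)
solve A·x = −loads:
  F[0-1] = -1969.9127 N (compression)
  F[0-2] = +1081.0908 N (tension)
  F[1-2] = -513.5629 N (compression)
  F[1-3] = -163.8383 N (compression)
  F[2-3] = +505.2258 N (tension)
  F[2-4] = +693.9775 N (tension)
  F[3-4] = -1429.1466 N (compression)
  Rx@0 = -130.4800 N
  Ry@0 = +1725.3681 N
  Ry@4 = +1249.3419 N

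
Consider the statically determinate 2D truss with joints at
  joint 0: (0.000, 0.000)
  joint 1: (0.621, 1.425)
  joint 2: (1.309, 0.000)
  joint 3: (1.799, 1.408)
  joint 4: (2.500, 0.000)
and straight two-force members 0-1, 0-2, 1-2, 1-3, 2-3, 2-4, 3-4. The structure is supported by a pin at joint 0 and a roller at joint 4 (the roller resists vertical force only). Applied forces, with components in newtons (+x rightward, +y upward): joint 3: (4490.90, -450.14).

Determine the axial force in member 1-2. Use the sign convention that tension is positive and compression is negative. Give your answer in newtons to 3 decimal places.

N=5 nodes, M=7 members, R=3 reactions → 2N=10, M+R=10
member 0 (0-1): L=1.5544, (cx,cy)=(0.3995,0.9167)
member 1 (0-2): L=1.3090, (cx,cy)=(1.0000,0.0000)
member 2 (1-2): L=1.5824, (cx,cy)=(0.4348,-0.9005)
member 3 (1-3): L=1.1781, (cx,cy)=(0.9999,-0.0144)
member 4 (2-3): L=1.4908, (cx,cy)=(0.3287,0.9444)
member 5 (2-4): L=1.1910, (cx,cy)=(1.0000,0.0000)
member 6 (3-4): L=1.5729, (cx,cy)=(0.4457,-0.8952)
solve A·x = −loads:
  F[0-1] = +2621.3278 N (tension)
  F[0-2] = +3443.6737 N (tension)
  F[1-2] = -2704.0996 N (compression)
  F[1-3] = +2223.1582 N (tension)
  F[2-3] = +2578.3838 N (tension)
  F[2-4] = +1420.5186 N (tension)
  F[3-4] = -3187.2556 N (compression)
  Rx@0 = -4490.9000 N
  Ry@0 = -2403.0556 N
  Ry@4 = +2853.1956 N

-2704.100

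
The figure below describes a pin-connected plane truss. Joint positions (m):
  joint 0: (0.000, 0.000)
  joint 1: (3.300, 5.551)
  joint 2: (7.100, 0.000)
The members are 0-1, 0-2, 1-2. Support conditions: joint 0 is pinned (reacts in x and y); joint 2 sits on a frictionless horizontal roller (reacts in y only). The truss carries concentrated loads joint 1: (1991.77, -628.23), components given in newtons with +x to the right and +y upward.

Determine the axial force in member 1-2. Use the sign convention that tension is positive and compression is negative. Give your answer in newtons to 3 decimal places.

-2241.013

N=3 nodes, M=3 members, R=3 reactions → 2N=6, M+R=6
member 0 (0-1): L=6.4578, (cx,cy)=(0.5110,0.8596)
member 1 (0-2): L=7.1000, (cx,cy)=(1.0000,0.0000)
member 2 (1-2): L=6.7271, (cx,cy)=(0.5649,-0.8252)
solve A·x = −loads:
  F[0-1] = +1420.4576 N (tension)
  F[0-2] = +1265.9057 N (tension)
  F[1-2] = -2241.0128 N (compression)
  Rx@0 = -1991.7700 N
  Ry@0 = -1220.9917 N
  Ry@2 = +1849.2217 N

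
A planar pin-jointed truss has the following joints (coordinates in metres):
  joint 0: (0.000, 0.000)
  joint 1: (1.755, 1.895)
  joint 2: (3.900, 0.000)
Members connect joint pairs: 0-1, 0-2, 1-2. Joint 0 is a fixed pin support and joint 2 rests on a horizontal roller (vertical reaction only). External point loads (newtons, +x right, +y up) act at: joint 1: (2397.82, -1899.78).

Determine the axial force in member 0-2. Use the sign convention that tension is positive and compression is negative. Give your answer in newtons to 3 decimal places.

2286.486

N=3 nodes, M=3 members, R=3 reactions → 2N=6, M+R=6
member 0 (0-1): L=2.5828, (cx,cy)=(0.6795,0.7337)
member 1 (0-2): L=3.9000, (cx,cy)=(1.0000,0.0000)
member 2 (1-2): L=2.8622, (cx,cy)=(0.7494,-0.6621)
solve A·x = −loads:
  F[0-1] = +163.8508 N (tension)
  F[0-2] = +2286.4858 N (tension)
  F[1-2] = -3050.9670 N (compression)
  Rx@0 = -2397.8200 N
  Ry@0 = -120.2156 N
  Ry@2 = +2019.9956 N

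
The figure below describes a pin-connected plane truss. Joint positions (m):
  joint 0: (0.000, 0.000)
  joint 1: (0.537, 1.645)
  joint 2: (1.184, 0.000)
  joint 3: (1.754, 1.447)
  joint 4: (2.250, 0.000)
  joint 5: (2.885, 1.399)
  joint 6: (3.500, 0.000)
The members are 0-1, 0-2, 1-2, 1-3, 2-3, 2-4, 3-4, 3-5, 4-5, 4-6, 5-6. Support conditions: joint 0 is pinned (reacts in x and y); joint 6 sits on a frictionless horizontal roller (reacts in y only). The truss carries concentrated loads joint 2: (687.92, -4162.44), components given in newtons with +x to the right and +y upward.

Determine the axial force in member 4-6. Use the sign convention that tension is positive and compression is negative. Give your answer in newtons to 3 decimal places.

618.998

N=7 nodes, M=11 members, R=3 reactions → 2N=14, M+R=14
member 0 (0-1): L=1.7304, (cx,cy)=(0.3103,0.9506)
member 1 (0-2): L=1.1840, (cx,cy)=(1.0000,0.0000)
member 2 (1-2): L=1.7677, (cx,cy)=(0.3660,-0.9306)
member 3 (1-3): L=1.2330, (cx,cy)=(0.9870,-0.1606)
member 4 (2-3): L=1.5552, (cx,cy)=(0.3665,0.9304)
member 5 (2-4): L=1.0660, (cx,cy)=(1.0000,0.0000)
member 6 (3-4): L=1.5296, (cx,cy)=(0.3243,-0.9460)
member 7 (3-5): L=1.1320, (cx,cy)=(0.9991,-0.0424)
member 8 (4-5): L=1.5364, (cx,cy)=(0.4133,0.9106)
member 9 (4-6): L=1.2500, (cx,cy)=(1.0000,0.0000)
member 10 (5-6): L=1.5282, (cx,cy)=(0.4024,-0.9155)
solve A·x = −loads:
  F[0-1] = -2897.3907 N (compression)
  F[0-2] = +1587.0591 N (tension)
  F[1-2] = +3330.0121 N (tension)
  F[1-3] = -2145.8380 N (compression)
  F[2-3] = +1143.0461 N (tension)
  F[2-4] = +1699.0547 N (tension)
  F[3-4] = -1433.1422 N (compression)
  F[3-5] = -1235.4588 N (compression)
  F[4-5] = +1488.8248 N (tension)
  F[4-6] = +618.9977 N (tension)
  F[5-6] = -1538.1440 N (compression)
  Rx@0 = -687.9200 N
  Ry@0 = +2754.3460 N
  Ry@6 = +1408.0940 N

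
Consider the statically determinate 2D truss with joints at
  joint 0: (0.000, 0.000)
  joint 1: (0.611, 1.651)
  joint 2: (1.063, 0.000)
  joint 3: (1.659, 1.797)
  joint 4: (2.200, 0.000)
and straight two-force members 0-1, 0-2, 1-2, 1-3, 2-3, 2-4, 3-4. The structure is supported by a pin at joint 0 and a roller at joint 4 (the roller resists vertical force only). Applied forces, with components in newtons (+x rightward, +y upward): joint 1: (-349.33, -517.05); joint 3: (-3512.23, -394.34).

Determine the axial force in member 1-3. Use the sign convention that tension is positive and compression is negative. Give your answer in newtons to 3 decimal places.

-1777.755

N=5 nodes, M=7 members, R=3 reactions → 2N=10, M+R=10
member 0 (0-1): L=1.7604, (cx,cy)=(0.3471,0.9378)
member 1 (0-2): L=1.0630, (cx,cy)=(1.0000,0.0000)
member 2 (1-2): L=1.7118, (cx,cy)=(0.2641,-0.9645)
member 3 (1-3): L=1.0581, (cx,cy)=(0.9904,0.1380)
member 4 (2-3): L=1.8933, (cx,cy)=(0.3148,0.9492)
member 5 (2-4): L=1.1370, (cx,cy)=(1.0000,0.0000)
member 6 (3-4): L=1.8767, (cx,cy)=(0.2883,-0.9575)
solve A·x = −loads:
  F[0-1] = -3840.1443 N (compression)
  F[0-2] = -2528.7464 N (compression)
  F[1-2] = +2943.5624 N (tension)
  F[1-3] = -1777.7547 N (compression)
  F[2-3] = -2991.1652 N (compression)
  F[2-4] = -809.8570 N (compression)
  F[3-4] = +2809.3054 N (tension)
  Rx@0 = +3861.5600 N
  Ry@0 = +3601.4325 N
  Ry@4 = -2690.0425 N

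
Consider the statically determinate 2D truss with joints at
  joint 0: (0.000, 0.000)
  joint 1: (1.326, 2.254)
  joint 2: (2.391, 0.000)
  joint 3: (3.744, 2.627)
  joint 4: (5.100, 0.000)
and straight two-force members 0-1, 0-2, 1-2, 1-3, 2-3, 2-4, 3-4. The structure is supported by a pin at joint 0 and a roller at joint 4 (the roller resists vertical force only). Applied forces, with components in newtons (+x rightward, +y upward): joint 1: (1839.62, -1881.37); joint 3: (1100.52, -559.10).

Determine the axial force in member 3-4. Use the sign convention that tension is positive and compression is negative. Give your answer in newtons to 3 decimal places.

-2565.282

N=5 nodes, M=7 members, R=3 reactions → 2N=10, M+R=10
member 0 (0-1): L=2.6151, (cx,cy)=(0.5071,0.8619)
member 1 (0-2): L=2.3910, (cx,cy)=(1.0000,0.0000)
member 2 (1-2): L=2.4929, (cx,cy)=(0.4272,-0.9042)
member 3 (1-3): L=2.4466, (cx,cy)=(0.9883,0.1525)
member 4 (2-3): L=2.9550, (cx,cy)=(0.4579,0.8890)
member 5 (2-4): L=2.7090, (cx,cy)=(1.0000,0.0000)
member 6 (3-4): L=2.9563, (cx,cy)=(0.4587,-0.8886)
solve A·x = −loads:
  F[0-1] = -186.7390 N (compression)
  F[0-2] = +3034.8267 N (tension)
  F[1-2] = -2081.1223 N (compression)
  F[1-3] = -1057.6004 N (compression)
  F[2-3] = +2116.5584 N (tension)
  F[2-4] = +1176.6369 N (tension)
  F[3-4] = -2565.2820 N (compression)
  Rx@0 = -2940.1400 N
  Ry@0 = +160.9530 N
  Ry@4 = +2279.5170 N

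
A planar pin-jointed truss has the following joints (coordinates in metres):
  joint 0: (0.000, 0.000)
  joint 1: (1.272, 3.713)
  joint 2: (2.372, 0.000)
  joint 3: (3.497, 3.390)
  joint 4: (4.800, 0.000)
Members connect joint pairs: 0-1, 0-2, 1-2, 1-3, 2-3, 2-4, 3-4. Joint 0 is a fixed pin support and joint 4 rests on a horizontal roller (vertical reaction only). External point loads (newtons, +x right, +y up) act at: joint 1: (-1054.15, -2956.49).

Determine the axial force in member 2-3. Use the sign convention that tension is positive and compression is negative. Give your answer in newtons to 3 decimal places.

-30.333

N=5 nodes, M=7 members, R=3 reactions → 2N=10, M+R=10
member 0 (0-1): L=3.9248, (cx,cy)=(0.3241,0.9460)
member 1 (0-2): L=2.3720, (cx,cy)=(1.0000,0.0000)
member 2 (1-2): L=3.8725, (cx,cy)=(0.2841,-0.9588)
member 3 (1-3): L=2.2483, (cx,cy)=(0.9896,-0.1437)
member 4 (2-3): L=3.5718, (cx,cy)=(0.3150,0.9491)
member 5 (2-4): L=2.4280, (cx,cy)=(1.0000,0.0000)
member 6 (3-4): L=3.6318, (cx,cy)=(0.3588,-0.9334)
solve A·x = −loads:
  F[0-1] = -3158.9492 N (compression)
  F[0-2] = -30.3667 N (compression)
  F[1-2] = +30.0257 N (tension)
  F[1-3] = +22.0667 N (tension)
  F[2-3] = -30.3328 N (compression)
  F[2-4] = -12.2840 N (compression)
  F[3-4] = +34.2386 N (tension)
  Rx@0 = +1054.1500 N
  Ry@0 = +2988.4491 N
  Ry@4 = -31.9591 N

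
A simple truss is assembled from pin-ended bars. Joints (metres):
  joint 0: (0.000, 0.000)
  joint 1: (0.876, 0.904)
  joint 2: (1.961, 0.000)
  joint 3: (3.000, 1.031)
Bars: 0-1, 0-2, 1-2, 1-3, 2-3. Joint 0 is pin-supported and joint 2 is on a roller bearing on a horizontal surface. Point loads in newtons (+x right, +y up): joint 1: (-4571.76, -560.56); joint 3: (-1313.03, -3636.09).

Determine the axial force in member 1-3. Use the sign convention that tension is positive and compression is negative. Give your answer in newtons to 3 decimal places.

2506.508

N=4 nodes, M=5 members, R=3 reactions → 2N=8, M+R=8
member 0 (0-1): L=1.2588, (cx,cy)=(0.6959,0.7181)
member 1 (0-2): L=1.9610, (cx,cy)=(1.0000,0.0000)
member 2 (1-2): L=1.4122, (cx,cy)=(0.7683,-0.6401)
member 3 (1-3): L=2.1278, (cx,cy)=(0.9982,0.0597)
member 4 (2-3): L=1.4637, (cx,cy)=(0.7098,0.7044)
solve A·x = −loads:
  F[0-1] = -1645.2156 N (compression)
  F[0-2] = -4739.8883 N (compression)
  F[1-2] = +1203.7541 N (tension)
  F[1-3] = +2506.5076 N (tension)
  F[2-3] = -5374.5912 N (compression)
  Rx@0 = +5884.7900 N
  Ry@0 = +1181.4967 N
  Ry@2 = +3015.1533 N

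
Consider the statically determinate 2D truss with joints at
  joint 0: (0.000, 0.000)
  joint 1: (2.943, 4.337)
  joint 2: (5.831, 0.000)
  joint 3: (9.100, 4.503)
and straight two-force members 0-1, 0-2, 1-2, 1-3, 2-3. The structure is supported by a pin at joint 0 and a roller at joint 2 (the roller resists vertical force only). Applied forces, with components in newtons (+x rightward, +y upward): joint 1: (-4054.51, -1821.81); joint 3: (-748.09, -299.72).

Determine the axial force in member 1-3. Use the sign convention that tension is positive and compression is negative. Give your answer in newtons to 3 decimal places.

N=4 nodes, M=5 members, R=3 reactions → 2N=8, M+R=8
member 0 (0-1): L=5.2413, (cx,cy)=(0.5615,0.8275)
member 1 (0-2): L=5.8310, (cx,cy)=(1.0000,0.0000)
member 2 (1-2): L=5.2106, (cx,cy)=(0.5543,-0.8323)
member 3 (1-3): L=6.1592, (cx,cy)=(0.9996,0.0270)
member 4 (2-3): L=5.5645, (cx,cy)=(0.5875,0.8092)
solve A·x = −loads:
  F[0-1] = -5229.9895 N (compression)
  F[0-2] = -1865.9291 N (compression)
  F[1-2] = +2993.0776 N (tension)
  F[1-3] = -541.2925 N (compression)
  F[2-3] = -352.3443 N (compression)
  Rx@0 = +4802.6000 N
  Ry@0 = +4327.6731 N
  Ry@2 = -2206.1431 N

-541.292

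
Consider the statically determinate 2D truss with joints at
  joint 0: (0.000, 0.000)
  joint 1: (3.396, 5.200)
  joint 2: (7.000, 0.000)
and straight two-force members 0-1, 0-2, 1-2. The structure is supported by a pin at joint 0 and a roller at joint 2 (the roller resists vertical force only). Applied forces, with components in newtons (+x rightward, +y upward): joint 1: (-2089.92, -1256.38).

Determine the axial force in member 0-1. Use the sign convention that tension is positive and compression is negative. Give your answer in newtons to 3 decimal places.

N=3 nodes, M=3 members, R=3 reactions → 2N=6, M+R=6
member 0 (0-1): L=6.2107, (cx,cy)=(0.5468,0.8373)
member 1 (0-2): L=7.0000, (cx,cy)=(1.0000,0.0000)
member 2 (1-2): L=6.3268, (cx,cy)=(0.5696,-0.8219)
solve A·x = −loads:
  F[0-1] = -2626.8500 N (compression)
  F[0-2] = -653.5634 N (compression)
  F[1-2] = +1147.3325 N (tension)
  Rx@0 = +2089.9200 N
  Ry@0 = +2199.3682 N
  Ry@2 = -942.9882 N

-2626.850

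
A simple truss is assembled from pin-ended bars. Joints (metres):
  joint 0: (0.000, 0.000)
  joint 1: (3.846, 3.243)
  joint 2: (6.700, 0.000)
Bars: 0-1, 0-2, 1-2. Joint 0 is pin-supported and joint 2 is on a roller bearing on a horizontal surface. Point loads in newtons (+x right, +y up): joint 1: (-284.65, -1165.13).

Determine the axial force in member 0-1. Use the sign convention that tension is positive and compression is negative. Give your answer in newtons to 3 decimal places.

-983.647

N=3 nodes, M=3 members, R=3 reactions → 2N=6, M+R=6
member 0 (0-1): L=5.0308, (cx,cy)=(0.7645,0.6446)
member 1 (0-2): L=6.7000, (cx,cy)=(1.0000,0.0000)
member 2 (1-2): L=4.3200, (cx,cy)=(0.6606,-0.7507)
solve A·x = −loads:
  F[0-1] = -983.6469 N (compression)
  F[0-2] = +467.3417 N (tension)
  F[1-2] = -707.3981 N (compression)
  Rx@0 = +284.6500 N
  Ry@0 = +634.0897 N
  Ry@2 = +531.0403 N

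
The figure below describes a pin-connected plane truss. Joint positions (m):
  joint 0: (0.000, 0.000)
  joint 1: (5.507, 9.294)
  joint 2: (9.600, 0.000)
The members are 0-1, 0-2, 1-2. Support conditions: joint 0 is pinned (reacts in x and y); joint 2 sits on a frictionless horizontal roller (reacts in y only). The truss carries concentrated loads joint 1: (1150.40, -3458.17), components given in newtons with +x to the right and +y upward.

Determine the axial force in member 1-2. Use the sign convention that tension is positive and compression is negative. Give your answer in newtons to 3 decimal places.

-3384.565

N=3 nodes, M=3 members, R=3 reactions → 2N=6, M+R=6
member 0 (0-1): L=10.8030, (cx,cy)=(0.5098,0.8603)
member 1 (0-2): L=9.6000, (cx,cy)=(1.0000,0.0000)
member 2 (1-2): L=10.1553, (cx,cy)=(0.4030,-0.9152)
solve A·x = −loads:
  F[0-1] = -419.2355 N (compression)
  F[0-2] = +1364.1113 N (tension)
  F[1-2] = -3384.5650 N (compression)
  Rx@0 = -1150.4000 N
  Ry@0 = +360.6742 N
  Ry@2 = +3097.4958 N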